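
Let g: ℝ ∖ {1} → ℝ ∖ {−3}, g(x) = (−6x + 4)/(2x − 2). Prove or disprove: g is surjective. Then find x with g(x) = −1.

1/2

For any y ≠ −3, solving y(2x − 2) = −6x + 4 for x gives a well-defined x ≠ 1. So g is surjective.
Solving g(x) = −1: cross-multiplying gives −6x + 4 = −1(2x − 2), which rearranges to −4x = −2, so x = 1/2.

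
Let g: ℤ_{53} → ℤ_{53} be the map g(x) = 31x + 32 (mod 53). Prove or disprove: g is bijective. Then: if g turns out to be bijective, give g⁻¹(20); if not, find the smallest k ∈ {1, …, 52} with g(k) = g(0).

15

Suppose g(s) = g(t) in ℤ_{53}. Then 31s + 32 ≡ 31t + 32 (mod 53), therefore 31(s − t) ≡ 0 (mod 53).
Since gcd(31, 53) = 1, 31 is invertible modulo 53, therefore s − t ≡ 0 (mod 53), i.e. s = t.
We now compute 31⁻¹ mod 53 explicitly. Euclid's algorithm: 53 = 1·31 + 22, 31 = 1·22 + 9, 22 = 2·9 + 4, 9 = 2·4 + 1; back-substituting gives 1 = 12·31 − 7·53, so 31⁻¹ ≡ 12 (mod 53).
For any y ∈ ℤ_{53}, x = 12(y − 32) mod 53 satisfies g(x) = 31·12(y − 32) + 32 ≡ y (since 31·12 ≡ 1 mod 53). So every y has a preimage.
So g is bijective.
Since g is bijective, we compute g⁻¹(20): solve 31x + 32 ≡ 20 (mod 53), i.e. 31x ≡ 41 (mod 53).
Multiplying by 31⁻¹ = 12 gives x ≡ 12·41 = 492 = 9·53 + 15 ≡ 15 (mod 53).
Check: g(15) = 31·15 + 32 = 497 = 9·53 + 20 ≡ 20 (mod 53).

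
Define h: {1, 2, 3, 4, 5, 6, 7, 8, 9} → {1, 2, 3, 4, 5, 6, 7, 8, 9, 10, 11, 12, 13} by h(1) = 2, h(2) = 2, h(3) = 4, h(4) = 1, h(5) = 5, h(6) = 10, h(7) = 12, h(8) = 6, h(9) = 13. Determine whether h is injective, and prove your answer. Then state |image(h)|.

h(1) = 2 = h(2) with 1 ≠ 2, so h is not injective.
The image of h is {1, 2, 4, 5, 6, 10, 12, 13}, which has 8 elements.

8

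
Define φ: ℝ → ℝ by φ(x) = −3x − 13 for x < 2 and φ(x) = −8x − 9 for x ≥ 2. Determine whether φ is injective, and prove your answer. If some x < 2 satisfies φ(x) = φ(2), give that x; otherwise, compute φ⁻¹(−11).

-2/3

Both pieces are strictly decreasing (slopes −3 and −8), so each is injective on its own interval.
The left piece maps (−∞, 2) onto (−19, ∞); the right piece maps [2, ∞) onto (−∞, −25].
These images are disjoint, so no value is attained by both pieces. Therefore φ is injective.
Because the two images are disjoint, no x < 2 has φ(x) = φ(2), so we compute φ⁻¹(−11): −11 lies in (−19, ∞), so solve −3x − 13 = −11: x = (−11 + 13)/(−3) = −2/3.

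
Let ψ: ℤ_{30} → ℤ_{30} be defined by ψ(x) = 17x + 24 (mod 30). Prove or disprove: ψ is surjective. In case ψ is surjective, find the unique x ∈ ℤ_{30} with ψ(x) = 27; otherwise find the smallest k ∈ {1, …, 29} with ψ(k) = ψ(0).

By definition, ψ is surjective if every y in the codomain equals ψ(x) for some x in the domain.
Since gcd(17, 30) = 1, 17 is invertible modulo 30. Euclid's algorithm: 30 = 1·17 + 13, 17 = 1·13 + 4, 13 = 3·4 + 1; back-substituting gives 1 = 23·17 − 13·30, so 17⁻¹ ≡ 23 (mod 30).
For any y ∈ ℤ_{30}, x = 23(y − 24) mod 30 satisfies ψ(x) = 17·23(y − 24) + 24 ≡ y (since 17·23 ≡ 1 mod 30). So every y has a preimage.
Therefore ψ is surjective.
Since ψ is surjective, we compute ψ⁻¹(27): solve 17x + 24 ≡ 27 (mod 30), i.e. 17x ≡ 3 (mod 30).
Multiplying by 17⁻¹ = 23 gives x ≡ 23·3 = 69 = 2·30 + 9 ≡ 9 (mod 30).
Check: ψ(9) = 17·9 + 24 = 177 = 5·30 + 27 ≡ 27 (mod 30).

9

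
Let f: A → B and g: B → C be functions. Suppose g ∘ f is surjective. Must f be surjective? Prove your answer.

No. Take A = {1}, B = {1, 2, 3, 4}, C = {1}, f(a) = 1 for every a ∈ A, and g(b) = 1 for every b ∈ B.
Then g ∘ f is surjective onto {1}, but 4 ∈ B has no preimage under f, so f is not surjective.

not surjective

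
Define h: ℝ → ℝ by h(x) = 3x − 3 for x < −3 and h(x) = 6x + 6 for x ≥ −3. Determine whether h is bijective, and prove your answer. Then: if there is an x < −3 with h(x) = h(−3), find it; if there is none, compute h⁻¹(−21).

-6

Both pieces are strictly increasing (slopes 3 and 6), so each is injective on its own interval.
The left piece maps (−∞, −3) onto (−∞, −12); the right piece maps [−3, ∞) onto [−12, ∞).
Since −12 = −12, the images partition ℝ: h is injective and surjective, hence bijective.
Because the two images are disjoint, no x < −3 has h(x) = h(−3), so we compute h⁻¹(−21): −21 lies in (−∞, −12), so solve 3x − 3 = −21: x = (−21 + 3)/3 = −6.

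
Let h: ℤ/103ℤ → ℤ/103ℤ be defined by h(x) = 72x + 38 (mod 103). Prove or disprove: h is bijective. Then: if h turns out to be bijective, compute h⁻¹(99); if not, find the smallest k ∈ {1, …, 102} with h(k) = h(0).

If h(s) = h(t), then 72s ≡ 72t (mod 103). Because gcd(72, 103) = 1, we may cancel 72 to get s ≡ t (mod 103).
We now compute 72⁻¹ mod 103 explicitly. Euclid's algorithm: 103 = 1·72 + 31, 72 = 2·31 + 10, 31 = 3·10 + 1; back-substituting gives 1 = 93·72 − 65·103, so 72⁻¹ ≡ 93 (mod 103).
For any y ∈ ℤ/103ℤ, x = 93(y − 38) mod 103 satisfies h(x) = 72·93(y − 38) + 38 ≡ y (since 72·93 ≡ 1 mod 103). So every y has a preimage.
Thus h is bijective.
Since h is bijective, we find h⁻¹(99): we need 72x ≡ 99 − 38 ≡ 61 (mod 103). Using 72⁻¹ = 93: x ≡ 93·61 = 5673 = 55·103 + 8, so x = 8.
Check: h(8) = 72·8 + 38 = 614 = 5·103 + 99 ≡ 99 (mod 103).

8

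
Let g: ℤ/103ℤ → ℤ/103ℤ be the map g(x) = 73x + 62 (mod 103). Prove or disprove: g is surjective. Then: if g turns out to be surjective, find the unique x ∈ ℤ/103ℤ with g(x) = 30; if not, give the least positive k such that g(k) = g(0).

56

Since gcd(73, 103) = 1, 73 is invertible modulo 103. Euclid's algorithm: 103 = 1·73 + 30, 73 = 2·30 + 13, 30 = 2·13 + 4, 13 = 3·4 + 1; back-substituting gives 1 = 24·73 − 17·103, so 73⁻¹ ≡ 24 (mod 103).
Then y ↦ 24(y − 62) is a two-sided inverse to g, so every y ∈ ℤ/103ℤ has a preimage.
Thus g is surjective.
Since g is surjective, we compute g⁻¹(30): solve 73x + 62 ≡ 30 (mod 103), i.e. 73x ≡ 71 (mod 103).
Multiplying by 73⁻¹ = 24 gives x ≡ 24·71 = 1704 = 16·103 + 56 ≡ 56 (mod 103).
Check: g(56) = 73·56 + 62 = 4150 = 40·103 + 30 ≡ 30 (mod 103).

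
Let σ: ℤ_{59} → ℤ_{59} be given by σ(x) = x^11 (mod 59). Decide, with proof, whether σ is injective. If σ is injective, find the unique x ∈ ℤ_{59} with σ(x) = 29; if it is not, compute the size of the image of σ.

Since 59 is prime, the nonzero elements of ℤ_{59} form a cyclic group of order 58.
As gcd(11, 58) = 1, raising to the 11th power is a bijection on this group: if u^11 ≡ v^11 then (uv^{−1})^11 = 1, and the only element of order dividing gcd(11, 58) = 1 is 1, so u = v.
With σ(0) = 0 this makes σ injective on all of ℤ_{59}, hence bijective (finite equal-size domain and codomain). In particular σ is injective.
Since σ is injective, we find the preimage of 29. The inverse of x ↦ x^11 on (ℤ_{59})^× is x ↦ x^37, because 11·37 = 407 = 7·58 + 1 ≡ 1 (mod 58) and x^{58} = 1 for x ≠ 0 (Fermat). So σ⁻¹(29) = 29^37 mod 59.
Repeated squaring mod 59: 29^1 ≡ 29, 29^2 ≡ 29² = 841 ≡ 15, 29^4 ≡ 15² = 225 ≡ 48, 29^8 ≡ 48² = 2304 ≡ 3, 29^16 ≡ 3² = 9, 29^32 ≡ 9² = 81 ≡ 22. Since 37 = 32 + 4 + 1, 29^37 ≡ 22·48·29: 22·48 = 1056 ≡ 53, then 53·29 = 1537 ≡ 3. So 29^37 ≡ 3 (mod 59).
Hence σ⁻¹(29) = 3.

3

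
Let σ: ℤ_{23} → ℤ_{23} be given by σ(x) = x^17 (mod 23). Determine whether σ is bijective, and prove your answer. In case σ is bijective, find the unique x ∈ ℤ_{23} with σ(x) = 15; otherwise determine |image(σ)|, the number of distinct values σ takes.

5

Since 23 is prime, the nonzero elements of ℤ_{23} form a cyclic group of order 22.
As gcd(17, 22) = 1, raising to the 17th power is a bijection on this group: if u^17 ≡ v^17 then (uv^{−1})^17 = 1, and the only element of order dividing gcd(17, 22) = 1 is 1, so u = v.
With σ(0) = 0 this makes σ injective on all of ℤ_{23}, hence bijective (finite equal-size domain and codomain). In particular σ is bijective.
Since σ is bijective, we find the preimage of 15. The inverse of x ↦ x^17 on (ℤ_{23})^× is x ↦ x^13, because 17·13 = 221 = 10·22 + 1 ≡ 1 (mod 22) and x^{22} = 1 for x ≠ 0 (Fermat). So σ⁻¹(15) = 15^13 mod 23.
Repeated squaring mod 23: 15^1 ≡ 15, 15^2 ≡ 15² = 225 ≡ 18, 15^4 ≡ 18² = 324 ≡ 2, 15^8 ≡ 2² = 4. Since 13 = 8 + 4 + 1, 15^13 ≡ 4·2·15: 4·2 = 8, then 8·15 = 120 ≡ 5. So 15^13 ≡ 5 (mod 23).
Hence σ⁻¹(15) = 5.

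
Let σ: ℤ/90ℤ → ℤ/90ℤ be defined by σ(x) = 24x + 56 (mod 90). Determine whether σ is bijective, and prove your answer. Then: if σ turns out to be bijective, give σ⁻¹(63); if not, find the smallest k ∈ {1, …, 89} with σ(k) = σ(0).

By definition, σ is injective if σ(u) = σ(v) implies u = v.
We have gcd(24, 90) = 6 > 1. Taking u = 0 and v = 15: σ(0) = 56 and σ(15) = 24·15 + 56 = 416 ≡ 56 (mod 90).
So σ(0) = σ(15) while 0 ≠ 15, hence σ is not injective, hence not bijective.
Since σ is not bijective, we find the least positive k with σ(k) = σ(0): this means 24k ≡ 0 (mod 90), i.e. 90 ∣ 24k. Since gcd(24, 90) = 6, dividing through by 6 this holds exactly when 15 ∣ 4k, and as gcd(4, 15) = 1, exactly when 15 ∣ k.
The smallest positive such k is 15.

15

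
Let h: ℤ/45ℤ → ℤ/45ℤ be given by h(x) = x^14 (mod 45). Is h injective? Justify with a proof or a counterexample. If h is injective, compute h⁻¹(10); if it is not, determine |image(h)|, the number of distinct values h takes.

12

h(2): Repeated squaring mod 45: 2^1 ≡ 2, 2^2 ≡ 2² = 4, 2^4 ≡ 4² = 16, 2^8 ≡ 16² = 256 ≡ 31. Since 14 = 8 + 4 + 2, 2^14 ≡ 31·16·4: 31·16 = 496 ≡ 1, then 1·4 = 4. So 2^14 ≡ 4 (mod 45).
h(7): Repeated squaring mod 45: 7^1 ≡ 7, 7^2 ≡ 7² = 49 ≡ 4, 7^4 ≡ 4² = 16, 7^8 ≡ 16² = 256 ≡ 31. Since 14 = 8 + 4 + 2, 7^14 ≡ 31·16·4: 31·16 = 496 ≡ 1, then 1·4 = 4. So 7^14 ≡ 4 (mod 45).
So h(2) = h(7) = 4 while 2 ≠ 7, thus h is not injective.
Since h is not injective, we determine |image(h)|. Computing x^14 mod 45 for each x (by repeated squaring, reducing mod 45 at every step), the values h(0), h(1), …, h(44) are: 0, 1, 4, 9, 16, 25, 36, 4, 19, 36, 10, 31, 9, 34, 16, 0, 31, 19, 9, 1, 40, 36, 34, 34, 36, 40, 1, 9, 19, 31, 0, 16, 34, 9, 31, 10, 36, 19, 4, 36, 25, 16, 9, 4, 1.
The distinct values are {0, 1, 4, 9, 10, 16, 19, 25, 31, 34, 36, 40}; there are 12 of them.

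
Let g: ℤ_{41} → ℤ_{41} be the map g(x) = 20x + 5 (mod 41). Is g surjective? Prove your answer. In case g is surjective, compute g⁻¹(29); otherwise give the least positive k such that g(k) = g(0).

Since gcd(20, 41) = 1, 20 is invertible modulo 41. Euclid's algorithm: 41 = 2·20 + 1; back-substituting gives 1 = 39·20 − 19·41, so 20⁻¹ ≡ 39 (mod 41).
For any y ∈ ℤ_{41}, x = 39(y − 5) mod 41 satisfies g(x) = 20·39(y − 5) + 5 ≡ y (since 20·39 ≡ 1 mod 41). So every y has a preimage.
So g is surjective.
Since g is surjective, we find g⁻¹(29): we need 20x ≡ 29 − 5 ≡ 24 (mod 41). Using 20⁻¹ = 39: x ≡ 39·24 = 936 = 22·41 + 34, so x = 34.
Check: g(34) = 20·34 + 5 = 685 = 16·41 + 29 ≡ 29 (mod 41).

34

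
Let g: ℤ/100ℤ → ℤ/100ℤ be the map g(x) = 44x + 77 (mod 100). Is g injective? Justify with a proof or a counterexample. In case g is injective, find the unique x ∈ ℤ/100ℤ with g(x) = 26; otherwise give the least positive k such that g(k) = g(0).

25

We have gcd(44, 100) = 4 > 1. Taking u = 0 and v = 25: g(0) = 77 and g(25) = 44·25 + 77 = 1177 ≡ 77 (mod 100).
So g(0) = g(25) while 0 ≠ 25, therefore g is not injective.
Since g is not injective, we find the least positive k with g(k) = g(0): this means 44k ≡ 0 (mod 100), i.e. 100 ∣ 44k. Since gcd(44, 100) = 4, dividing through by 4 this holds exactly when 25 ∣ 11k, and as gcd(11, 25) = 1, exactly when 25 ∣ k.
The smallest positive such k is 25.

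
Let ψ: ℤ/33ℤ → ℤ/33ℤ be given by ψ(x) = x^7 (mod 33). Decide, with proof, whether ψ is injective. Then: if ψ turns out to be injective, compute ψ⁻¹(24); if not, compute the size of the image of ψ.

30

Computing x^7 mod 33 for each x (by repeated squaring, reducing mod 33 at every step), the values ψ(0), ψ(1), …, ψ(32) are: 0, 1, 29, 9, 16, 14, 30, 28, 2, 15, 10, 11, 12, 7, 20, 27, 25, 8, 6, 13, 26, 21, 22, 23, 18, 31, 5, 3, 19, 17, 24, 4, 32.
Every element of ℤ/33ℤ appears exactly once in this list, so ψ is a bijection, and in particular injective.
Since ψ is injective, we read off the preimage of 24 from the same table: ψ(30) = 24, so ψ⁻¹(24) = 30.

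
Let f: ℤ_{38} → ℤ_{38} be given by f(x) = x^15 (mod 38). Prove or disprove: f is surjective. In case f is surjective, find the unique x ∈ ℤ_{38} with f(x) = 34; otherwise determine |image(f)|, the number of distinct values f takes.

f(4): Repeated squaring mod 38: 4^1 ≡ 4, 4^2 ≡ 4² = 16, 4^4 ≡ 16² = 256 ≡ 28, 4^8 ≡ 28² = 784 ≡ 24. Since 15 = 8 + 4 + 2 + 1, 4^15 ≡ 24·28·16·4: 24·28 = 672 ≡ 26, then 26·16 = 416 ≡ 36, then 36·4 = 144 ≡ 30. So 4^15 ≡ 30 (mod 38).
f(6): Repeated squaring mod 38: 6^1 ≡ 6, 6^2 ≡ 6² = 36, 6^4 ≡ 36² = 1296 ≡ 4, 6^8 ≡ 4² = 16. Since 15 = 8 + 4 + 2 + 1, 6^15 ≡ 16·4·36·6: 16·4 = 64 ≡ 26, then 26·36 = 936 ≡ 24, then 24·6 = 144 ≡ 30. So 6^15 ≡ 30 (mod 38).
So f(4) = f(6) = 30 while 4 ≠ 6, therefore f is not injective.
A non-injective map from the 38-element set ℤ_{38} to itself takes at most 37 distinct values, so it cannot be surjective. Hence f is not surjective.
Since f is not surjective, we determine |image(f)|. Computing x^15 mod 38 for each x (by repeated squaring, reducing mod 38 at every step), the values f(0), f(1), …, f(37) are: 0, 1, 12, 31, 30, 7, 30, 1, 18, 11, 8, 1, 18, 27, 12, 27, 26, 7, 18, 19, 20, 31, 12, 11, 26, 11, 20, 37, 30, 27, 20, 37, 8, 31, 8, 7, 26, 37.
The distinct values are {0, 1, 7, 8, 11, 12, 18, 19, 20, 26, 27, 30, 31, 37}; there are 14 of them.

14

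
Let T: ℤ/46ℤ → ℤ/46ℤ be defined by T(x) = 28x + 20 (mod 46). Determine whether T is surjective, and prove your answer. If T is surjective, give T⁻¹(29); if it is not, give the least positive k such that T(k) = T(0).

23

By definition, T is surjective if every y in the codomain equals T(x) for some x in the domain.
Since gcd(28, 46) = 2, we have 28x ≡ 0 (mod 2) for all x, so T(x) ≡ 0 (mod 2).
But 1 ≢ 0 (mod 2), so 1 ∈ ℤ/46ℤ has no preimage. So T is not surjective.
Since T is not surjective, we find the least positive k with T(k) = T(0): this means 28k ≡ 0 (mod 46), i.e. 46 ∣ 28k. Since gcd(28, 46) = 2, dividing through by 2 this holds exactly when 23 ∣ 14k, and as gcd(14, 23) = 1, exactly when 23 ∣ k.
The smallest positive such k is 23.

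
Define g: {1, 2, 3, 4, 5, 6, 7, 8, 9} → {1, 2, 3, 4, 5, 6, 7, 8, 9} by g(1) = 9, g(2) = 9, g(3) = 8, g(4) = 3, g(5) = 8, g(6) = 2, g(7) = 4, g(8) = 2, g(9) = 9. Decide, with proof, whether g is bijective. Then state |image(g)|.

5

g(1) = 9 = g(2) with 1 ≠ 2, so g is not injective, hence not bijective.
The image of g is {2, 3, 4, 8, 9}, which has 5 elements.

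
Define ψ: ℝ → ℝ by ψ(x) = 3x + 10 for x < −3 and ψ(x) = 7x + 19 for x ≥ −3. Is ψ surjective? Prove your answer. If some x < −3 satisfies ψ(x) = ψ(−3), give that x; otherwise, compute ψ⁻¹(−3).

-4

Both pieces are strictly increasing (slopes 3 and 7), so each is injective on its own interval.
The left piece maps (−∞, −3) onto (−∞, 1); the right piece maps [−3, ∞) onto [−2, ∞).
The union (−∞, 1) ∪ [−2, ∞) covers ℝ, so ψ is surjective.
For the follow-up: the images overlap, so an x < −3 with ψ(x) = ψ(−3) exists. ψ(−3) = −2; solving 3x + 10 = −2 for x < −3 gives x = (−2 − 10)/3 = −4.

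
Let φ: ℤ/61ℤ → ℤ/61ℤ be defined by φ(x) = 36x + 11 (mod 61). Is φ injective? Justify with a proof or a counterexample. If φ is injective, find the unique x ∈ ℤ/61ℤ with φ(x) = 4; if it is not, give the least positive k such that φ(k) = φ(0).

If φ(a) = φ(b), then 36a ≡ 36b (mod 61). Because gcd(36, 61) = 1, we may cancel 36 to get a ≡ b (mod 61).
Hence φ is injective.
We now compute 36⁻¹ mod 61 explicitly. Euclid's algorithm: 61 = 1·36 + 25, 36 = 1·25 + 11, 25 = 2·11 + 3, 11 = 3·3 + 2, 3 = 1·2 + 1; back-substituting gives 1 = 39·36 − 23·61, so 36⁻¹ ≡ 39 (mod 61).
Since φ is injective, we find φ⁻¹(4): we need 36x ≡ 4 − 11 ≡ 54 (mod 61). Using 36⁻¹ = 39: x ≡ 39·54 = 2106 = 34·61 + 32, so x = 32.
Check: φ(32) = 36·32 + 11 = 1163 = 19·61 + 4 ≡ 4 (mod 61).

32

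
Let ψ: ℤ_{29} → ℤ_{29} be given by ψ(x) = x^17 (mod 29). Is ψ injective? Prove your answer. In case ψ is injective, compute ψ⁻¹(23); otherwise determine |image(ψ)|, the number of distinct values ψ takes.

25

Since 29 is prime, the nonzero elements of ℤ_{29} form a cyclic group of order 28.
As gcd(17, 28) = 1, raising to the 17th power is a bijection on this group: if s^17 ≡ t^17 then (st^{−1})^17 = 1, and the only element of order dividing gcd(17, 28) = 1 is 1, so s = t.
With ψ(0) = 0 this makes ψ injective on all of ℤ_{29}, hence bijective (finite equal-size domain and codomain). In particular ψ is injective.
Since ψ is injective, we find the preimage of 23. The inverse of x ↦ x^17 on (ℤ_{29})^× is x ↦ x^5, because 17·5 = 85 = 3·28 + 1 ≡ 1 (mod 28) and x^{28} = 1 for x ≠ 0 (Fermat). So ψ⁻¹(23) = 23^5 mod 29.
Repeated squaring mod 29: 23^1 ≡ 23, 23^2 ≡ 23² = 529 ≡ 7, 23^4 ≡ 7² = 49 ≡ 20. Since 5 = 4 + 1, 23^5 ≡ 20·23: 20·23 = 460 ≡ 25. So 23^5 ≡ 25 (mod 29).
Hence ψ⁻¹(23) = 25.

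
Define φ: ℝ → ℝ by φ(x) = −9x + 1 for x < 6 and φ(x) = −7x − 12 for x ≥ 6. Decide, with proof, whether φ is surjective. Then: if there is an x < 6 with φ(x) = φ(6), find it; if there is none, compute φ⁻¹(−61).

Both pieces are strictly decreasing (slopes −9 and −7), so each is injective on its own interval.
The left piece maps (−∞, 6) onto (−53, ∞); the right piece maps [6, ∞) onto (−∞, −54].
The union (−53, ∞) ∪ (−∞, −54] omits the interval between −53 and −54; in particular −53 has no preimage. So φ is not surjective.
Because the two images are disjoint, no x < 6 has φ(x) = φ(6), so we compute φ⁻¹(−61): −61 lies in (−∞, −54], so solve −7x − 12 = −61: x = (−61 + 12)/(−7) = 7.

7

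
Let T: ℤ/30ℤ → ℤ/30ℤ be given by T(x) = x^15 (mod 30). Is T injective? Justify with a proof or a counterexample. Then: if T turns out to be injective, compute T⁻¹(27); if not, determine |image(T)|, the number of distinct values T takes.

3

Computing x^15 mod 30 for each x (by repeated squaring, reducing mod 30 at every step), the values T(0), T(1), …, T(29) are: 0, 1, 8, 27, 4, 5, 6, 13, 2, 9, 10, 11, 18, 7, 14, 15, 16, 23, 12, 19, 20, 21, 28, 17, 24, 25, 26, 3, 22, 29.
Every element of ℤ/30ℤ appears exactly once in this list, so T is a bijection, and in particular injective.
Since T is injective, we read off the preimage of 27 from the same table: T(3) = 27, so T⁻¹(27) = 3.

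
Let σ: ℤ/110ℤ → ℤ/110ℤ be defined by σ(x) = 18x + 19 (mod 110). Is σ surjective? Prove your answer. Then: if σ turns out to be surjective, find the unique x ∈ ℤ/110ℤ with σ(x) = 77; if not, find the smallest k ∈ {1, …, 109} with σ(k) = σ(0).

55

Recall that σ is surjective if every y in the codomain equals σ(x) for some x in the domain.
Since gcd(18, 110) = 2, we have 18x ≡ 0 (mod 2) for all x, so σ(x) ≡ 1 (mod 2).
But 0 ≢ 1 (mod 2), so 0 ∈ ℤ/110ℤ has no preimage. Therefore σ is not surjective.
Since σ is not surjective, we find the least positive k with σ(k) = σ(0): this means 18k ≡ 0 (mod 110), i.e. 110 ∣ 18k. Since gcd(18, 110) = 2, dividing through by 2 this holds exactly when 55 ∣ 9k, and as gcd(9, 55) = 1, exactly when 55 ∣ k.
The smallest positive such k is 55.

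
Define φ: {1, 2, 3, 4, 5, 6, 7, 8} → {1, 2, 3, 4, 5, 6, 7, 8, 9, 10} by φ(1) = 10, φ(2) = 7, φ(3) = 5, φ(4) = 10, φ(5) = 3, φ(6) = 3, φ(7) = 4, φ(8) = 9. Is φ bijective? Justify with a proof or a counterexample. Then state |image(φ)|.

6

φ(1) = 10 = φ(4) with 1 ≠ 4, so φ is not injective, hence not bijective.
The image of φ is {3, 4, 5, 7, 9, 10}, which has 6 elements.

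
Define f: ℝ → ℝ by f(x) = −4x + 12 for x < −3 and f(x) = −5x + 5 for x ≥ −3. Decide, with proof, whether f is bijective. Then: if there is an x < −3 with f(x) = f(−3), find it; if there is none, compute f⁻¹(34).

-11/2

Both pieces are strictly decreasing (slopes −4 and −5), so each is injective on its own interval.
The left piece maps (−∞, −3) onto (24, ∞); the right piece maps [−3, ∞) onto (−∞, 20].
The images leave a gap (24 has no preimage), so f is not surjective, hence not bijective.
Because the two images are disjoint, no x < −3 has f(x) = f(−3), so we compute f⁻¹(34): 34 lies in (24, ∞), so solve −4x + 12 = 34: x = (34 − 12)/(−4) = −11/2.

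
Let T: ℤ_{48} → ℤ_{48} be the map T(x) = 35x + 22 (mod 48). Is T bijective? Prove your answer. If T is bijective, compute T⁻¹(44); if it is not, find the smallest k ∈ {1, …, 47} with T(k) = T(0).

Suppose T(a) = T(b) in ℤ_{48}. Then 35a + 22 ≡ 35b + 22 (mod 48), hence 35(a − b) ≡ 0 (mod 48).
Since gcd(35, 48) = 1, 35 is invertible modulo 48, thus a − b ≡ 0 (mod 48), i.e. a = b.
We now compute 35⁻¹ mod 48 explicitly. Euclid's algorithm: 48 = 1·35 + 13, 35 = 2·13 + 9, 13 = 1·9 + 4, 9 = 2·4 + 1; back-substituting gives 1 = 11·35 − 8·48, so 35⁻¹ ≡ 11 (mod 48).
For any y ∈ ℤ_{48}, x = 11(y − 22) mod 48 satisfies T(x) = 35·11(y − 22) + 22 ≡ y (since 35·11 ≡ 1 mod 48). So every y has a preimage.
Hence T is bijective.
Since T is bijective, we find T⁻¹(44): we need 35x ≡ 44 − 22 ≡ 22 (mod 48). Using 35⁻¹ = 11: x ≡ 11·22 = 242 = 5·48 + 2, so x = 2.
Check: T(2) = 35·2 + 22 = 92 = 1·48 + 44 ≡ 44 (mod 48).

2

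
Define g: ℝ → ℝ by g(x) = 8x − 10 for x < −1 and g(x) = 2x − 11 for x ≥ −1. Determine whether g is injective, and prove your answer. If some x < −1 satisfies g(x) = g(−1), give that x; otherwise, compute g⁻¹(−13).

-1

Both pieces are strictly increasing (slopes 8 and 2), so each is injective on its own interval.
The left piece maps (−∞, −1) onto (−∞, −18); the right piece maps [−1, ∞) onto [−13, ∞).
These images are disjoint, so no value is attained by both pieces. Therefore g is injective.
Because the two images are disjoint, no x < −1 has g(x) = g(−1), so we compute g⁻¹(−13): −13 lies in [−13, ∞), so solve 2x − 11 = −13: x = (−13 + 11)/2 = −1.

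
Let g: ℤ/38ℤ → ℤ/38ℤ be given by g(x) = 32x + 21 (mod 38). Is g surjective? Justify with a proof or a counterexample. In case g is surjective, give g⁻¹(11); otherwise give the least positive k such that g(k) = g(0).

By definition, g is surjective if every y in the codomain equals g(x) for some x in the domain.
Since gcd(32, 38) = 2, we have 32x ≡ 0 (mod 2) for all x, so g(x) ≡ 1 (mod 2).
But 0 ≢ 1 (mod 2), so 0 ∈ ℤ/38ℤ has no preimage. Hence g is not surjective.
Since g is not surjective, we find the least positive k with g(k) = g(0): this means 32k ≡ 0 (mod 38), i.e. 38 ∣ 32k. Since gcd(32, 38) = 2, dividing through by 2 this holds exactly when 19 ∣ 16k, and as gcd(16, 19) = 1, exactly when 19 ∣ k.
The smallest positive such k is 19.

19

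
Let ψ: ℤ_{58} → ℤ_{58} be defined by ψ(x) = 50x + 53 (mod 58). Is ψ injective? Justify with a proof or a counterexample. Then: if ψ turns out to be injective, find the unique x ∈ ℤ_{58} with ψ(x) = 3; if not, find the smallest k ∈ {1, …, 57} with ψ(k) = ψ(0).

By definition, injectivity means: for all a, b in the domain, ψ(a) = ψ(b) implies a = b.
We have gcd(50, 58) = 2 > 1. Taking a = 0 and b = 29: ψ(0) = 53 and ψ(29) = 50·29 + 53 = 1503 ≡ 53 (mod 58).
So ψ(0) = ψ(29) while 0 ≠ 29, therefore ψ is not injective.
Since ψ is not injective, we find the least positive k with ψ(k) = ψ(0): this means 50k ≡ 0 (mod 58), i.e. 58 ∣ 50k. Since gcd(50, 58) = 2, dividing through by 2 this holds exactly when 29 ∣ 25k, and as gcd(25, 29) = 1, exactly when 29 ∣ k.
The smallest positive such k is 29.

29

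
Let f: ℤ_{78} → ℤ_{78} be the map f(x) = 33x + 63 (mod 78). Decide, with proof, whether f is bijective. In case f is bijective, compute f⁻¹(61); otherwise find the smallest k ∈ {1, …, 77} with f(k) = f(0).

By definition, injectivity means: for all a, b in the domain, f(a) = f(b) implies a = b.
We have gcd(33, 78) = 3 > 1. Taking a = 0 and b = 26: f(0) = 63 and f(26) = 33·26 + 63 = 921 ≡ 63 (mod 78).
So f(0) = f(26) while 0 ≠ 26, therefore f is not injective, hence not bijective.
Since f is not bijective, we find the least positive k with f(k) = f(0): this means 33k ≡ 0 (mod 78), i.e. 78 ∣ 33k. Since gcd(33, 78) = 3, dividing through by 3 this holds exactly when 26 ∣ 11k, and as gcd(11, 26) = 1, exactly when 26 ∣ k.
The smallest positive such k is 26.

26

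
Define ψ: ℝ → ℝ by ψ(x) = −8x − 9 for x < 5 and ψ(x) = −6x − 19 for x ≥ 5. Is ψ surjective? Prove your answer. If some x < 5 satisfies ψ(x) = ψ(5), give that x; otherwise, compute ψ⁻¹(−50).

Both pieces are strictly decreasing (slopes −8 and −6), so each is injective on its own interval.
The left piece maps (−∞, 5) onto (−49, ∞); the right piece maps [5, ∞) onto (−∞, −49].
These images together cover ℝ, so ψ is surjective.
Because the two images are disjoint, no x < 5 has ψ(x) = ψ(5), so we compute ψ⁻¹(−50): −50 lies in (−∞, −49], so solve −6x − 19 = −50: x = (−50 + 19)/(−6) = 31/6.

31/6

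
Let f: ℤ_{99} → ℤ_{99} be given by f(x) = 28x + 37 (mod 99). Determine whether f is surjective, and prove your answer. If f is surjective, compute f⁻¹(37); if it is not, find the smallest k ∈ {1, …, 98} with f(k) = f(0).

0

Recall: surjectivity means every element of the codomain has a preimage under f.
Since gcd(28, 99) = 1, 28 is invertible modulo 99. Euclid's algorithm: 99 = 3·28 + 15, 28 = 1·15 + 13, 15 = 1·13 + 2, 13 = 6·2 + 1; back-substituting gives 1 = 46·28 − 13·99, so 28⁻¹ ≡ 46 (mod 99).
For any y ∈ ℤ_{99}, x = 46(y − 37) mod 99 satisfies f(x) = 28·46(y − 37) + 37 ≡ y (since 28·46 ≡ 1 mod 99). So every y has a preimage.
Hence f is surjective.
Since f is surjective, we compute f⁻¹(37): solve 28x + 37 ≡ 37 (mod 99), i.e. 28x ≡ 0 (mod 99).
Multiplying by 28⁻¹ = 46 gives x ≡ 46·0 = 0 ≡ 0 (mod 99).
Check: f(0) = 28·0 + 37 = 37 ≡ 37 (mod 99).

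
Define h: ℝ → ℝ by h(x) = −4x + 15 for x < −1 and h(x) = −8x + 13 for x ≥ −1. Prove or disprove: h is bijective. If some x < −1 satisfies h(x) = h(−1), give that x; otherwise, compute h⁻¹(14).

Both pieces are strictly decreasing (slopes −4 and −8), so each is injective on its own interval.
The left piece maps (−∞, −1) onto (19, ∞); the right piece maps [−1, ∞) onto (−∞, 21].
These images overlap. In particular h(−1) = 21 (right piece), and solving −4x + 15 = 21 on the left piece gives x = −3/2 < −1.
So h(−3/2) = h(−1) with −3/2 ≠ −1, and h is not injective, hence not bijective. This x = −3/2 is the requested value below −1.

-3/2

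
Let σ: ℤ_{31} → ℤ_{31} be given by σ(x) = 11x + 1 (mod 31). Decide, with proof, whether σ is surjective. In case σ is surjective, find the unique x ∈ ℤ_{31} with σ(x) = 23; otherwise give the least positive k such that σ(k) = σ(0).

Since gcd(11, 31) = 1, 11 is invertible modulo 31. Euclid's algorithm: 31 = 2·11 + 9, 11 = 1·9 + 2, 9 = 4·2 + 1; back-substituting gives 1 = 17·11 − 6·31, so 11⁻¹ ≡ 17 (mod 31).
Then y ↦ 17(y − 1) is a two-sided inverse to σ, so every y ∈ ℤ_{31} has a preimage.
Hence σ is surjective.
Since σ is surjective, we find σ⁻¹(23): we need 11x ≡ 23 − 1 ≡ 22 (mod 31). Using 11⁻¹ = 17: x ≡ 17·22 = 374 = 12·31 + 2, so x = 2.
Check: σ(2) = 11·2 + 1 = 23 ≡ 23 (mod 31).

2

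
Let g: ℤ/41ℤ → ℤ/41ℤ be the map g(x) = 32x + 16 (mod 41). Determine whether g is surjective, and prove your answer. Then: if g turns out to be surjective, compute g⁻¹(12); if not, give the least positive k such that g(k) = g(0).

5

Since gcd(32, 41) = 1, 32 is invertible modulo 41. Euclid's algorithm: 41 = 1·32 + 9, 32 = 3·9 + 5, 9 = 1·5 + 4, 5 = 1·4 + 1; back-substituting gives 1 = 9·32 − 7·41, so 32⁻¹ ≡ 9 (mod 41).
Then y ↦ 9(y − 16) is a two-sided inverse to g, so every y ∈ ℤ/41ℤ has a preimage.
So g is surjective.
Since g is surjective, we compute g⁻¹(12): solve 32x + 16 ≡ 12 (mod 41), i.e. 32x ≡ 37 (mod 41).
Multiplying by 32⁻¹ = 9 gives x ≡ 9·37 = 333 = 8·41 + 5 ≡ 5 (mod 41).
Check: g(5) = 32·5 + 16 = 176 = 4·41 + 12 ≡ 12 (mod 41).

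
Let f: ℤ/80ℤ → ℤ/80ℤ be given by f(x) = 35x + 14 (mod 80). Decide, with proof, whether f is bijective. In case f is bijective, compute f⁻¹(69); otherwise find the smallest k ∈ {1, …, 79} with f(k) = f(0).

16

We have gcd(35, 80) = 5 > 1. Taking x_1 = 0 and x_2 = 16: f(0) = 14 and f(16) = 35·16 + 14 = 574 ≡ 14 (mod 80).
So f(0) = f(16) while 0 ≠ 16, so f is not injective, hence not bijective.
Since f is not bijective, we find the least positive k with f(k) = f(0): this means 35k ≡ 0 (mod 80), i.e. 80 ∣ 35k. Since gcd(35, 80) = 5, dividing through by 5 this holds exactly when 16 ∣ 7k, and as gcd(7, 16) = 1, exactly when 16 ∣ k.
The smallest positive such k is 16.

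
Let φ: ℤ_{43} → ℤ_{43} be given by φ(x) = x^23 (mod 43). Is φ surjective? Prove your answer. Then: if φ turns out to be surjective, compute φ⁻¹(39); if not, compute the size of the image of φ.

2

Since 43 is prime, the nonzero elements of ℤ_{43} form a cyclic group of order 42.
As gcd(23, 42) = 1, raising to the 23rd power is a bijection on this group: if u^23 ≡ v^23 then (uv^{−1})^23 = 1, and the only element of order dividing gcd(23, 42) = 1 is 1, so u = v.
With φ(0) = 0 this makes φ injective on all of ℤ_{43}, hence bijective (finite equal-size domain and codomain). In particular φ is surjective.
Since φ is surjective, we find the preimage of 39. The inverse of x ↦ x^23 on (ℤ_{43})^× is x ↦ x^11, because 23·11 = 253 = 6·42 + 1 ≡ 1 (mod 42) and x^{42} = 1 for x ≠ 0 (Fermat). So φ⁻¹(39) = 39^11 mod 43.
Repeated squaring mod 43: 39^1 ≡ 39, 39^2 ≡ 39² = 1521 ≡ 16, 39^4 ≡ 16² = 256 ≡ 41, 39^8 ≡ 41² = 1681 ≡ 4. Since 11 = 8 + 2 + 1, 39^11 ≡ 4·16·39: 4·16 = 64 ≡ 21, then 21·39 = 819 ≡ 2. So 39^11 ≡ 2 (mod 43).
Hence φ⁻¹(39) = 2.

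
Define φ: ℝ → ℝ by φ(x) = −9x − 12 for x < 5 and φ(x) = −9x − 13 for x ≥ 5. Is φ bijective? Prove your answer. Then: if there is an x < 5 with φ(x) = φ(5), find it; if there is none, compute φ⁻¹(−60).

47/9

Both pieces are strictly decreasing (slopes −9 and −9), so each is injective on its own interval.
The left piece maps (−∞, 5) onto (−57, ∞); the right piece maps [5, ∞) onto (−∞, −58].
The images leave a gap (−57 has no preimage), so φ is not surjective, hence not bijective.
Because the two images are disjoint, no x < 5 has φ(x) = φ(5), so we compute φ⁻¹(−60): −60 lies in (−∞, −58], so solve −9x − 13 = −60: x = (−60 + 13)/(−9) = 47/9.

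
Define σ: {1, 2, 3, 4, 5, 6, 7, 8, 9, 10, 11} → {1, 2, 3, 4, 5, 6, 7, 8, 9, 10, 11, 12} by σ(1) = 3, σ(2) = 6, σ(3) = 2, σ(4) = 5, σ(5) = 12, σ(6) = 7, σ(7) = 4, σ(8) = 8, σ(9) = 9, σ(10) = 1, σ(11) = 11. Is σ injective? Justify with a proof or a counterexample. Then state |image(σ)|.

11

The values σ(1), …, σ(11) are 3, 6, 2, 5, 12, 7, 4, 8, 9, 1, 11 — all distinct.
So σ(s) = σ(t) only when s = t, and σ is injective.
The image of σ is {1, 2, 3, 4, 5, 6, 7, 8, 9, 11, 12}, which has 11 elements.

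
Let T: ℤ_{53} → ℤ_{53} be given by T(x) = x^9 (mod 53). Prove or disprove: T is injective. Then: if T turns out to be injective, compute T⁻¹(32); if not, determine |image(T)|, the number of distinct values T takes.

39

Since 53 is prime, the nonzero elements of ℤ_{53} form a cyclic group of order 52.
As gcd(9, 52) = 1, raising to the 9th power is a bijection on this group: if u^9 ≡ v^9 then (uv^{−1})^9 = 1, and the only element of order dividing gcd(9, 52) = 1 is 1, so u = v.
With T(0) = 0 this makes T injective on all of ℤ_{53}, hence bijective (finite equal-size domain and codomain). In particular T is injective.
Since T is injective, we find the preimage of 32. The inverse of x ↦ x^9 on (ℤ_{53})^× is x ↦ x^29, because 9·29 = 261 = 5·52 + 1 ≡ 1 (mod 52) and x^{52} = 1 for x ≠ 0 (Fermat). So T⁻¹(32) = 32^29 mod 53.
Repeated squaring mod 53: 32^1 ≡ 32, 32^2 ≡ 32² = 1024 ≡ 17, 32^4 ≡ 17² = 289 ≡ 24, 32^8 ≡ 24² = 576 ≡ 46, 32^16 ≡ 46² = 2116 ≡ 49. Since 29 = 16 + 8 + 4 + 1, 32^29 ≡ 49·46·24·32: 49·46 = 2254 ≡ 28, then 28·24 = 672 ≡ 36, then 36·32 = 1152 ≡ 39. So 32^29 ≡ 39 (mod 53).
Hence T⁻¹(32) = 39.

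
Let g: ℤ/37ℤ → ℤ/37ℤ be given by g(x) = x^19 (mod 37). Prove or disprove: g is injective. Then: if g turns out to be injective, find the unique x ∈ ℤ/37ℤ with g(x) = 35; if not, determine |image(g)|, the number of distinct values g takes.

2

Since 37 is prime, the nonzero elements of ℤ/37ℤ form a cyclic group of order 36.
As gcd(19, 36) = 1, raising to the 19th power is a bijection on this group: if a^19 ≡ b^19 then (ab^{−1})^19 = 1, and the only element of order dividing gcd(19, 36) = 1 is 1, so a = b.
With g(0) = 0 this makes g injective on all of ℤ/37ℤ, hence bijective (finite equal-size domain and codomain). In particular g is injective.
Since g is injective, we find the preimage of 35. The inverse of x ↦ x^19 on (ℤ/37ℤ)^× is x ↦ x^19, because 19·19 = 361 = 10·36 + 1 ≡ 1 (mod 36) and x^{36} = 1 for x ≠ 0 (Fermat). So g⁻¹(35) = 35^19 mod 37.
Repeated squaring mod 37: 35^1 ≡ 35, 35^2 ≡ 35² = 1225 ≡ 4, 35^4 ≡ 4² = 16, 35^8 ≡ 16² = 256 ≡ 34, 35^16 ≡ 34² = 1156 ≡ 9. Since 19 = 16 + 2 + 1, 35^19 ≡ 9·4·35: 9·4 = 36, then 36·35 = 1260 ≡ 2. So 35^19 ≡ 2 (mod 37).
Hence g⁻¹(35) = 2.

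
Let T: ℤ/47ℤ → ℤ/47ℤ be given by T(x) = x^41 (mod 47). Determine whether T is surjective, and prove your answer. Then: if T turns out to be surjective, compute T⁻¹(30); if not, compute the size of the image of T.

26

Since 47 is prime, the nonzero elements of ℤ/47ℤ form a cyclic group of order 46.
As gcd(41, 46) = 1, raising to the 41st power is a bijection on this group: if a^41 ≡ b^41 then (ab^{−1})^41 = 1, and the only element of order dividing gcd(41, 46) = 1 is 1, so a = b.
With T(0) = 0 this makes T injective on all of ℤ/47ℤ, hence bijective (finite equal-size domain and codomain). In particular T is surjective.
Since T is surjective, we find the preimage of 30. The inverse of x ↦ x^41 on (ℤ/47ℤ)^× is x ↦ x^9, because 41·9 = 369 = 8·46 + 1 ≡ 1 (mod 46) and x^{46} = 1 for x ≠ 0 (Fermat). So T⁻¹(30) = 30^9 mod 47.
Repeated squaring mod 47: 30^1 ≡ 30, 30^2 ≡ 30² = 900 ≡ 7, 30^4 ≡ 7² = 49 ≡ 2, 30^8 ≡ 2² = 4. Since 9 = 8 + 1, 30^9 ≡ 4·30: 4·30 = 120 ≡ 26. So 30^9 ≡ 26 (mod 47).
Hence T⁻¹(30) = 26.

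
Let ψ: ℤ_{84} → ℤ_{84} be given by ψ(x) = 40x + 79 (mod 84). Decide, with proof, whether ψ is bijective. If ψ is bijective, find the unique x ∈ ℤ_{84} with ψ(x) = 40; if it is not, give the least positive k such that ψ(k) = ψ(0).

We have gcd(40, 84) = 4 > 1. Taking a = 0 and b = 21: ψ(0) = 79 and ψ(21) = 40·21 + 79 = 919 ≡ 79 (mod 84).
So ψ(0) = ψ(21) while 0 ≠ 21, therefore ψ is not injective, hence not bijective.
Since ψ is not bijective, we find the least positive k with ψ(k) = ψ(0): this means 40k ≡ 0 (mod 84), i.e. 84 ∣ 40k. Since gcd(40, 84) = 4, dividing through by 4 this holds exactly when 21 ∣ 10k, and as gcd(10, 21) = 1, exactly when 21 ∣ k.
The smallest positive such k is 21.

21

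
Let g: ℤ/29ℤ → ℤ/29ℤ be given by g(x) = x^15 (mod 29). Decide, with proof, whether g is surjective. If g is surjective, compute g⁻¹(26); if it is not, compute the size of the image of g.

3

Since 29 is prime, the nonzero elements of ℤ/29ℤ form a cyclic group of order 28.
As gcd(15, 28) = 1, raising to the 15th power is a bijection on this group: if u^15 ≡ v^15 then (uv^{−1})^15 = 1, and the only element of order dividing gcd(15, 28) = 1 is 1, so u = v.
With g(0) = 0 this makes g injective on all of ℤ/29ℤ, hence bijective (finite equal-size domain and codomain). In particular g is surjective.
Since g is surjective, we find the preimage of 26. The inverse of x ↦ x^15 on (ℤ/29ℤ)^× is x ↦ x^15, because 15·15 = 225 = 8·28 + 1 ≡ 1 (mod 28) and x^{28} = 1 for x ≠ 0 (Fermat). So g⁻¹(26) = 26^15 mod 29.
Repeated squaring mod 29: 26^1 ≡ 26, 26^2 ≡ 26² = 676 ≡ 9, 26^4 ≡ 9² = 81 ≡ 23, 26^8 ≡ 23² = 529 ≡ 7. Since 15 = 8 + 4 + 2 + 1, 26^15 ≡ 7·23·9·26: 7·23 = 161 ≡ 16, then 16·9 = 144 ≡ 28, then 28·26 = 728 ≡ 3. So 26^15 ≡ 3 (mod 29).
Hence g⁻¹(26) = 3.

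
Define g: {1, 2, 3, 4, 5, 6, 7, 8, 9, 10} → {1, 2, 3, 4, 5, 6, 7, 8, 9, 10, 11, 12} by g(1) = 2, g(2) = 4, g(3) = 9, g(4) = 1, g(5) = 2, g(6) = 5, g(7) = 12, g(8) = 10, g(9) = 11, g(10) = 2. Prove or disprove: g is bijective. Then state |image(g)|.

g(1) = 2 = g(5) with 1 ≠ 5, so g is not injective, hence not bijective.
The image of g is {1, 2, 4, 5, 9, 10, 11, 12}, which has 8 elements.

8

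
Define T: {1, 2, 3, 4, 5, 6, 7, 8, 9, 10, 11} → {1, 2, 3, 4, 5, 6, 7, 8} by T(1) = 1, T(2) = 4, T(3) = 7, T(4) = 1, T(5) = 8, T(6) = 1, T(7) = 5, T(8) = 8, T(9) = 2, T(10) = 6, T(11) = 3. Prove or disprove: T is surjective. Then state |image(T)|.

8

Every element of the codomain has a preimage: 1 = T(1), 2 = T(9), 3 = T(11), 4 = T(2), 5 = T(7), 6 = T(10), 7 = T(3), 8 = T(5).
Hence T is surjective.
The image of T is {1, 2, 3, 4, 5, 6, 7, 8}, which has 8 elements.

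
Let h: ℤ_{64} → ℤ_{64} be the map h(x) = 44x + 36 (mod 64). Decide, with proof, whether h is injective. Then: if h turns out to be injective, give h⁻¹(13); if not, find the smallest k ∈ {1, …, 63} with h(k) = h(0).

Recall: injectivity means: for all u, v in the domain, h(u) = h(v) implies u = v.
We have gcd(44, 64) = 4 > 1. Taking u = 0 and v = 16: h(0) = 36 and h(16) = 44·16 + 36 = 740 ≡ 36 (mod 64).
So h(0) = h(16) while 0 ≠ 16, hence h is not injective.
Since h is not injective, we find the least positive k with h(k) = h(0): this means 44k ≡ 0 (mod 64), i.e. 64 ∣ 44k. Since gcd(44, 64) = 4, dividing through by 4 this holds exactly when 16 ∣ 11k, and as gcd(11, 16) = 1, exactly when 16 ∣ k.
The smallest positive such k is 16.

16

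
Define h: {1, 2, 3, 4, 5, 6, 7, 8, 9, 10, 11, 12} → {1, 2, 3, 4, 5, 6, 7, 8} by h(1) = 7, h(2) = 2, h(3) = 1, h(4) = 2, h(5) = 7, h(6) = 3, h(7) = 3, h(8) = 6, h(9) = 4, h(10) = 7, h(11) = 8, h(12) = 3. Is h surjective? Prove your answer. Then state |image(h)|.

7

No element maps to 5, so h is not surjective.
The image of h is {1, 2, 3, 4, 6, 7, 8}, which has 7 elements.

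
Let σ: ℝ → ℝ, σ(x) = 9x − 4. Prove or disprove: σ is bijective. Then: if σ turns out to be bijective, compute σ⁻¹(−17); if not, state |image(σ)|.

-13/9

Suppose σ(x_1) = σ(x_2). Then 9x_1 − 4 = 9x_2 − 4, so 9x_1 = 9x_2, therefore x_1 = x_2.
For any y ∈ ℝ, x = (y + 4)/9 satisfies σ(x) = y.
Thus σ is bijective.
Since σ is bijective, we compute σ⁻¹(−17) = (−17 + 4)/9 = −13/9.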